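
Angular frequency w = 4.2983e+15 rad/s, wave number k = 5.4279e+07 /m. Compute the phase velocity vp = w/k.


vp = w / k
= 4.2983e+15 / 5.4279e+07
= 7.9189e+07 m/s

7.9189e+07


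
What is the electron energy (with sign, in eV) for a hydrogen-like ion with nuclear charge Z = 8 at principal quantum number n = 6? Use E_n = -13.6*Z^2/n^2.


E_n = -13.6 * Z^2 / n^2
= -13.6 * 8^2 / 6^2
= -13.6 * 64 / 36
= -24.1778 eV

-24.1778


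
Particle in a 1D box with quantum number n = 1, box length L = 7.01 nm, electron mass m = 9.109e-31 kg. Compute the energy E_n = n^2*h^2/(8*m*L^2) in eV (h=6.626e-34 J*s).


E = n^2 * h^2 / (8 * m * L^2)
= 1^2 * (6.626e-34)^2 / (8 * 9.109e-31 * (7.01e-9)^2)
= 1 * 4.3904e-67 / (8 * 9.109e-31 * 4.9140e-17)
= 1.2260e-21 J
= 0.0077 eV

0.0077


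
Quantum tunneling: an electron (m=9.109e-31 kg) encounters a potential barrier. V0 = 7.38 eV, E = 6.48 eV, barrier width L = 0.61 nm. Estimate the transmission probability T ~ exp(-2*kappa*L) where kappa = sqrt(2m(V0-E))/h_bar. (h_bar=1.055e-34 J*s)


V0 - E = 0.9 eV = 1.4418e-19 J
kappa = sqrt(2 * m * (V0-E)) / h_bar
= sqrt(2 * 9.109e-31 * 1.4418e-19) / 1.055e-34
= 4.8579e+09 /m
2*kappa*L = 2 * 4.8579e+09 * 0.61e-9
= 5.9267
T = exp(-5.9267) = 2.667368e-03

2.667368e-03


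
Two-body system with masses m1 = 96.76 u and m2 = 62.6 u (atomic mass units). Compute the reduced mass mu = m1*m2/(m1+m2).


mu = m1 * m2 / (m1 + m2)
= 96.76 * 62.6 / (96.76 + 62.6)
= 6057.176 / 159.36
= 38.0094 u

38.0094


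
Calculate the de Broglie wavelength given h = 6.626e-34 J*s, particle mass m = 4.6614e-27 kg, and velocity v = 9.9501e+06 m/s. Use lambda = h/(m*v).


lambda = h / (m * v)
= 6.626e-34 / (4.6614e-27 * 9.9501e+06)
= 6.626e-34 / 4.6381e-20
= 1.4286e-14 m

1.4286e-14


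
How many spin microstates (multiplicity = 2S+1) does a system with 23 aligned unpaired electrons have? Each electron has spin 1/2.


Total spin S = N * (1/2) = 23 * 0.5 = 11.5
Spin multiplicity = 2S + 1
= 2 * 11.5 + 1
= 24

24


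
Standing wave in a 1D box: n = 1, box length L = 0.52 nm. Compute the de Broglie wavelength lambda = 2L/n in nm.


lambda = 2L / n
= 2 * 0.52 / 1
= 1.04 / 1
= 1.04 nm

1.04


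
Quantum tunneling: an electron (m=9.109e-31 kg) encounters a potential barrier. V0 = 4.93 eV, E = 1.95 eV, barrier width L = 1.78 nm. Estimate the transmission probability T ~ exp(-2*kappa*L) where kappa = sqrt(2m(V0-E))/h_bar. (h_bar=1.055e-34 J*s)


V0 - E = 2.98 eV = 4.7740e-19 J
kappa = sqrt(2 * m * (V0-E)) / h_bar
= sqrt(2 * 9.109e-31 * 4.7740e-19) / 1.055e-34
= 8.8397e+09 /m
2*kappa*L = 2 * 8.8397e+09 * 1.78e-9
= 31.4693
T = exp(-31.4693) = 2.153033e-14

2.153033e-14


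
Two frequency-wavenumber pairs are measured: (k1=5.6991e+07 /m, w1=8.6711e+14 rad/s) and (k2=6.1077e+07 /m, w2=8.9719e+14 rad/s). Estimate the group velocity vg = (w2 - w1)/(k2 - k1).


vg = (w2 - w1) / (k2 - k1)
= (8.9719e+14 - 8.6711e+14) / (6.1077e+07 - 5.6991e+07)
= 3.0080e+13 / 4.0860e+06
= 7.3617e+06 m/s

7.3617e+06


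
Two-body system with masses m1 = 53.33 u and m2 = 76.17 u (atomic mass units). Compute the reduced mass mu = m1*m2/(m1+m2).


mu = m1 * m2 / (m1 + m2)
= 53.33 * 76.17 / (53.33 + 76.17)
= 4062.1461 / 129.5
= 31.3679 u

31.3679


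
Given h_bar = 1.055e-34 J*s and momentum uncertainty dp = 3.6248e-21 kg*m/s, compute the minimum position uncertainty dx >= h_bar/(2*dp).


dx = h_bar / (2 * dp)
= 1.055e-34 / (2 * 3.6248e-21)
= 1.055e-34 / 7.2496e-21
= 1.4553e-14 m

1.4553e-14


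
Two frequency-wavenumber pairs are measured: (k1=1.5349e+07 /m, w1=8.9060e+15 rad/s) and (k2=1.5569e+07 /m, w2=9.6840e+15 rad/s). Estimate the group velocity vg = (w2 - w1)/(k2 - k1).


vg = (w2 - w1) / (k2 - k1)
= (9.6840e+15 - 8.9060e+15) / (1.5569e+07 - 1.5349e+07)
= 7.7800e+14 / 2.2000e+05
= 3.5364e+09 m/s

3.5364e+09


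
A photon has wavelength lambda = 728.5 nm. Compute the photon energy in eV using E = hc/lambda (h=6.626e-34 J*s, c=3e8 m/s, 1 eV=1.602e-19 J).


E = hc / lambda
= (6.626e-34)(3e8) / (728.5e-9)
= 1.9878e-25 / 7.2850e-07
= 2.7286e-19 J
Converting to eV: 2.7286e-19 / 1.602e-19
= 1.7033 eV

1.7033


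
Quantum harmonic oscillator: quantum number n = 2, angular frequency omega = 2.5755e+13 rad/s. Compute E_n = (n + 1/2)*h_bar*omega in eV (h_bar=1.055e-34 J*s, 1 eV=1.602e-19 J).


E = (n + 1/2) * h_bar * omega
= (2 + 0.5) * 1.055e-34 * 2.5755e+13
= 2.5 * 2.7172e-21
= 6.7929e-21 J
= 0.0424 eV

0.0424


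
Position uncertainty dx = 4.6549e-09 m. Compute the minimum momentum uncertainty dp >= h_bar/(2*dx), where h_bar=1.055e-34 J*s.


dp = h_bar / (2 * dx)
= 1.055e-34 / (2 * 4.6549e-09)
= 1.055e-34 / 9.3098e-09
= 1.1332e-26 kg*m/s

1.1332e-26


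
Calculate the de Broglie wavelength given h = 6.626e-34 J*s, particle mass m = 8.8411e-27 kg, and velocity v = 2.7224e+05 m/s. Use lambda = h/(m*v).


lambda = h / (m * v)
= 6.626e-34 / (8.8411e-27 * 2.7224e+05)
= 6.626e-34 / 2.4069e-21
= 2.7529e-13 m

2.7529e-13


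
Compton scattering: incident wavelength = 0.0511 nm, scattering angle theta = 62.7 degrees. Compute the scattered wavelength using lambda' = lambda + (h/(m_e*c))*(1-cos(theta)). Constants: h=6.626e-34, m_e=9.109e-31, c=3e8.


Compton wavelength: h/(m_e*c) = 2.4247e-12 m
d_lambda = 2.4247e-12 * (1 - cos(62.7 deg))
= 2.4247e-12 * 0.54135
= 1.3126e-12 m = 0.001313 nm
lambda' = 0.0511 + 0.001313
= 0.052413 nm

0.052413


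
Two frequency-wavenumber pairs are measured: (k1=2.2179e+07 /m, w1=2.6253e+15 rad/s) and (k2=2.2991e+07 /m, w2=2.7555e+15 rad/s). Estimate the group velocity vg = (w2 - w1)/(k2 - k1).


vg = (w2 - w1) / (k2 - k1)
= (2.7555e+15 - 2.6253e+15) / (2.2991e+07 - 2.2179e+07)
= 1.3020e+14 / 8.1200e+05
= 1.6034e+08 m/s

1.6034e+08


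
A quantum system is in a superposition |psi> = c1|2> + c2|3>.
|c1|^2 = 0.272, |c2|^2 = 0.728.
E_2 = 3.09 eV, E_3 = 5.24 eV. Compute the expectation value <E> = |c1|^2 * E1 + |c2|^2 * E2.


<E> = |c1|^2 * E1 + |c2|^2 * E2
= 0.272 * 3.09 + 0.728 * 5.24
= 0.8405 + 3.8147
= 4.6552 eV

4.6552


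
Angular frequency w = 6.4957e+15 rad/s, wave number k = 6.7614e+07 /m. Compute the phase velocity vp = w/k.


vp = w / k
= 6.4957e+15 / 6.7614e+07
= 9.6070e+07 m/s

9.6070e+07


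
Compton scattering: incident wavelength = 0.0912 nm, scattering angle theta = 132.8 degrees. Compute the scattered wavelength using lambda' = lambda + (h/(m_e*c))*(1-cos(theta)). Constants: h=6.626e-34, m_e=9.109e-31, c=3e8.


Compton wavelength: h/(m_e*c) = 2.4247e-12 m
d_lambda = 2.4247e-12 * (1 - cos(132.8 deg))
= 2.4247e-12 * 1.679441
= 4.0722e-12 m = 0.004072 nm
lambda' = 0.0912 + 0.004072
= 0.095272 nm

0.095272


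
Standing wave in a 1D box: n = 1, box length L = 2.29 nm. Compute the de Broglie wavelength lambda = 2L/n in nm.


lambda = 2L / n
= 2 * 2.29 / 1
= 4.58 / 1
= 4.58 nm

4.58


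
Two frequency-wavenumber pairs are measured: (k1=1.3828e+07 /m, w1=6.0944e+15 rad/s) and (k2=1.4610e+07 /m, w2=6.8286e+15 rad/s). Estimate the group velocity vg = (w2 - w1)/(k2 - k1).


vg = (w2 - w1) / (k2 - k1)
= (6.8286e+15 - 6.0944e+15) / (1.4610e+07 - 1.3828e+07)
= 7.3420e+14 / 7.8200e+05
= 9.3887e+08 m/s

9.3887e+08


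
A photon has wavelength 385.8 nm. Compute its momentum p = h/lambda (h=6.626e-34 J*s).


p = h / lambda
= 6.626e-34 / (385.8e-9)
= 6.626e-34 / 3.8580e-07
= 1.7175e-27 kg*m/s

1.7175e-27


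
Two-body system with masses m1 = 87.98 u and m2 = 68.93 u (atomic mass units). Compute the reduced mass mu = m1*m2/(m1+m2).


mu = m1 * m2 / (m1 + m2)
= 87.98 * 68.93 / (87.98 + 68.93)
= 6064.4614 / 156.91
= 38.6493 u

38.6493


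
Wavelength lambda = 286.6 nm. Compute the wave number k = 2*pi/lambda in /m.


k = 2 * pi / lambda
= 6.2832 / (286.6e-9)
= 6.2832 / 2.8660e-07
= 2.1923e+07 /m

2.1923e+07


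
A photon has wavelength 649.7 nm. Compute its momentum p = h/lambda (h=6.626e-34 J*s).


p = h / lambda
= 6.626e-34 / (649.7e-9)
= 6.626e-34 / 6.4970e-07
= 1.0199e-27 kg*m/s

1.0199e-27


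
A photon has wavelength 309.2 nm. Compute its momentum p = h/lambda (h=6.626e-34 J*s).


p = h / lambda
= 6.626e-34 / (309.2e-9)
= 6.626e-34 / 3.0920e-07
= 2.1429e-27 kg*m/s

2.1429e-27


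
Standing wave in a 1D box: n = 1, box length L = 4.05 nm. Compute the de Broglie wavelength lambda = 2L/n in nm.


lambda = 2L / n
= 2 * 4.05 / 1
= 8.1 / 1
= 8.1 nm

8.1


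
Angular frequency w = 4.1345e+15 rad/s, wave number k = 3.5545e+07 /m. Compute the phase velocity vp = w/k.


vp = w / k
= 4.1345e+15 / 3.5545e+07
= 1.1632e+08 m/s

1.1632e+08


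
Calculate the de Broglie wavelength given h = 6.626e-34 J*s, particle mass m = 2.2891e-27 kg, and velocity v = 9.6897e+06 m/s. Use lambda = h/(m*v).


lambda = h / (m * v)
= 6.626e-34 / (2.2891e-27 * 9.6897e+06)
= 6.626e-34 / 2.2181e-20
= 2.9873e-14 m

2.9873e-14


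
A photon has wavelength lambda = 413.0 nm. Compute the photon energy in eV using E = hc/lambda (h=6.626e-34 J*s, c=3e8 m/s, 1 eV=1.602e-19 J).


E = hc / lambda
= (6.626e-34)(3e8) / (413.0e-9)
= 1.9878e-25 / 4.1300e-07
= 4.8131e-19 J
Converting to eV: 4.8131e-19 / 1.602e-19
= 3.0044 eV

3.0044


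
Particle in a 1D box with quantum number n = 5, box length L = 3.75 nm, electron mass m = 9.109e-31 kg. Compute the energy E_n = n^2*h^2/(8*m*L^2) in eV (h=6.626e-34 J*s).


E = n^2 * h^2 / (8 * m * L^2)
= 5^2 * (6.626e-34)^2 / (8 * 9.109e-31 * (3.75e-9)^2)
= 25 * 4.3904e-67 / (8 * 9.109e-31 * 1.4063e-17)
= 1.0711e-19 J
= 0.6686 eV

0.6686


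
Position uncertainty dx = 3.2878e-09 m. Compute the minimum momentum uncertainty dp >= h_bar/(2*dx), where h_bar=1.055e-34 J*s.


dp = h_bar / (2 * dx)
= 1.055e-34 / (2 * 3.2878e-09)
= 1.055e-34 / 6.5756e-09
= 1.6044e-26 kg*m/s

1.6044e-26


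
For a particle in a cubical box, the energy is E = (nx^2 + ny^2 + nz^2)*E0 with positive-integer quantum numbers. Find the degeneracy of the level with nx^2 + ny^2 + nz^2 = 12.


Enumerate all (nx, ny, nz) with nx^2 + ny^2 + nz^2 = 12:
(2,2,2)
Total degeneracy = 1

1


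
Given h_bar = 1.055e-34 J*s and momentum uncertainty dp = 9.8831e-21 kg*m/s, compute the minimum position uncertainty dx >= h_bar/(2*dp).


dx = h_bar / (2 * dp)
= 1.055e-34 / (2 * 9.8831e-21)
= 1.055e-34 / 1.9766e-20
= 5.3374e-15 m

5.3374e-15


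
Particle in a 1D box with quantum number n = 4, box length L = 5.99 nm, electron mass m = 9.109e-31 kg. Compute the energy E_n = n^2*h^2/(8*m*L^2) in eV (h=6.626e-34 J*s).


E = n^2 * h^2 / (8 * m * L^2)
= 4^2 * (6.626e-34)^2 / (8 * 9.109e-31 * (5.99e-9)^2)
= 16 * 4.3904e-67 / (8 * 9.109e-31 * 3.5880e-17)
= 2.6866e-20 J
= 0.1677 eV

0.1677


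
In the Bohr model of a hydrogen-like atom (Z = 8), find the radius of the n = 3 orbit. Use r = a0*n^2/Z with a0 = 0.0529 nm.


r = a0 * n^2 / Z
= 0.0529 * 3^2 / 8
= 0.0529 * 9 / 8
= 0.0595 nm

0.0595


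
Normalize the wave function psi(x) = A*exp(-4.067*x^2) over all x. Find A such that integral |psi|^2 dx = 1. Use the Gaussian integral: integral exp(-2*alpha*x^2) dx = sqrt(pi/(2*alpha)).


integral |psi|^2 dx = A^2 * sqrt(pi/(2*alpha)) = 1
A^2 = sqrt(2*alpha/pi)
= sqrt(2 * 4.067 / pi)
= 1.609078
A = sqrt(1.609078)
= 1.2685

1.2685


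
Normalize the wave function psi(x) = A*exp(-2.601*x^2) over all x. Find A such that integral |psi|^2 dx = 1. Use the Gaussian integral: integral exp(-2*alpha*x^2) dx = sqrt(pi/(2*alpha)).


integral |psi|^2 dx = A^2 * sqrt(pi/(2*alpha)) = 1
A^2 = sqrt(2*alpha/pi)
= sqrt(2 * 2.601 / pi)
= 1.286798
A = sqrt(1.286798)
= 1.1344

1.1344


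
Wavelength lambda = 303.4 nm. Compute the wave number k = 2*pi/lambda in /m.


k = 2 * pi / lambda
= 6.2832 / (303.4e-9)
= 6.2832 / 3.0340e-07
= 2.0709e+07 /m

2.0709e+07


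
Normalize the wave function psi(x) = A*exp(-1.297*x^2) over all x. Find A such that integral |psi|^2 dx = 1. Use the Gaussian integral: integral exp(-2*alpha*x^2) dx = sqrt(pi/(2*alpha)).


integral |psi|^2 dx = A^2 * sqrt(pi/(2*alpha)) = 1
A^2 = sqrt(2*alpha/pi)
= sqrt(2 * 1.297 / pi)
= 0.908678
A = sqrt(0.908678)
= 0.9532

0.9532


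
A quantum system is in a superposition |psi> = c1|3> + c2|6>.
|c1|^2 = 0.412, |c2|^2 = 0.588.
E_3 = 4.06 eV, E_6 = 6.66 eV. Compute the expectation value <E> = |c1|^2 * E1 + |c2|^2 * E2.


<E> = |c1|^2 * E1 + |c2|^2 * E2
= 0.412 * 4.06 + 0.588 * 6.66
= 1.6727 + 3.9161
= 5.5888 eV

5.5888


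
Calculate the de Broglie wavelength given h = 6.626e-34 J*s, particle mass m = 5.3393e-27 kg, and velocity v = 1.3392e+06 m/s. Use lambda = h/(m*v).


lambda = h / (m * v)
= 6.626e-34 / (5.3393e-27 * 1.3392e+06)
= 6.626e-34 / 7.1504e-21
= 9.2666e-14 m

9.2666e-14


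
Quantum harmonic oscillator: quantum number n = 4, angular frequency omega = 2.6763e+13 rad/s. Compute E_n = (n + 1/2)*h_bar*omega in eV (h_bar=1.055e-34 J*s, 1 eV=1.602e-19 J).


E = (n + 1/2) * h_bar * omega
= (4 + 0.5) * 1.055e-34 * 2.6763e+13
= 4.5 * 2.8235e-21
= 1.2706e-20 J
= 0.0793 eV

0.0793


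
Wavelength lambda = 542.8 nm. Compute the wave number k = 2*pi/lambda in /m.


k = 2 * pi / lambda
= 6.2832 / (542.8e-9)
= 6.2832 / 5.4280e-07
= 1.1576e+07 /m

1.1576e+07


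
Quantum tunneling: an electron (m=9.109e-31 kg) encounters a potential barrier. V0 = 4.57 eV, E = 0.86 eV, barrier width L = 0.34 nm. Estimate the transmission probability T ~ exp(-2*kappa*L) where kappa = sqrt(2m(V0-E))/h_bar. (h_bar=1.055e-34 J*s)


V0 - E = 3.71 eV = 5.9434e-19 J
kappa = sqrt(2 * m * (V0-E)) / h_bar
= sqrt(2 * 9.109e-31 * 5.9434e-19) / 1.055e-34
= 9.8632e+09 /m
2*kappa*L = 2 * 9.8632e+09 * 0.34e-9
= 6.7069
T = exp(-6.7069) = 1.222388e-03

1.222388e-03


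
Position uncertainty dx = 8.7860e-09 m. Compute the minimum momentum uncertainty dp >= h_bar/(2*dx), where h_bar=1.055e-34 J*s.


dp = h_bar / (2 * dx)
= 1.055e-34 / (2 * 8.7860e-09)
= 1.055e-34 / 1.7572e-08
= 6.0039e-27 kg*m/s

6.0039e-27


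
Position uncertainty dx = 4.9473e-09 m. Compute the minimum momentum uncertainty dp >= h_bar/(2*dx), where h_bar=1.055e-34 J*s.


dp = h_bar / (2 * dx)
= 1.055e-34 / (2 * 4.9473e-09)
= 1.055e-34 / 9.8946e-09
= 1.0662e-26 kg*m/s

1.0662e-26


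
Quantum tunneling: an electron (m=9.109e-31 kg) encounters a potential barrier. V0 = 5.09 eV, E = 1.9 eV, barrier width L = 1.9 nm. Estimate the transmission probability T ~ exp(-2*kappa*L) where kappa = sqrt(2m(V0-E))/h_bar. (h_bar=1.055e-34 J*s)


V0 - E = 3.19 eV = 5.1104e-19 J
kappa = sqrt(2 * m * (V0-E)) / h_bar
= sqrt(2 * 9.109e-31 * 5.1104e-19) / 1.055e-34
= 9.1459e+09 /m
2*kappa*L = 2 * 9.1459e+09 * 1.9e-9
= 34.7543
T = exp(-34.7543) = 8.061491e-16

8.061491e-16


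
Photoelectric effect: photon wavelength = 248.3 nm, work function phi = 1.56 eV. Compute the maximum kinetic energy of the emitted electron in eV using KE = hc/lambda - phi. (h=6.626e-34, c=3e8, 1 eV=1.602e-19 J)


E_photon = hc / lambda
= (6.626e-34)(3e8) / (248.3e-9)
= 8.0056e-19 J
= 4.9973 eV
KE = E_photon - phi
= 4.9973 - 1.56
= 3.4373 eV

3.4373


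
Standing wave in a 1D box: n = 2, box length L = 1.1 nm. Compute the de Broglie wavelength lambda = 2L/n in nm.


lambda = 2L / n
= 2 * 1.1 / 2
= 2.2 / 2
= 1.1 nm

1.1


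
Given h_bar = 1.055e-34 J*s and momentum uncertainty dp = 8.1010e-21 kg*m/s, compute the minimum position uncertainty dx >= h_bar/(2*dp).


dx = h_bar / (2 * dp)
= 1.055e-34 / (2 * 8.1010e-21)
= 1.055e-34 / 1.6202e-20
= 6.5115e-15 m

6.5115e-15


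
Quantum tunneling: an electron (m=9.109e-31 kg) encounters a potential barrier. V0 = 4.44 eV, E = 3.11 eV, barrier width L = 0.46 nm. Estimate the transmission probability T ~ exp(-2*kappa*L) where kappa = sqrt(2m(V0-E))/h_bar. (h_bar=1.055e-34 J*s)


V0 - E = 1.33 eV = 2.1307e-19 J
kappa = sqrt(2 * m * (V0-E)) / h_bar
= sqrt(2 * 9.109e-31 * 2.1307e-19) / 1.055e-34
= 5.9055e+09 /m
2*kappa*L = 2 * 5.9055e+09 * 0.46e-9
= 5.433
T = exp(-5.433) = 4.369797e-03

4.369797e-03


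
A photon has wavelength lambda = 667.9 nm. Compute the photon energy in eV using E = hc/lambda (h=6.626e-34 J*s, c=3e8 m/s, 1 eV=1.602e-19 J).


E = hc / lambda
= (6.626e-34)(3e8) / (667.9e-9)
= 1.9878e-25 / 6.6790e-07
= 2.9762e-19 J
Converting to eV: 2.9762e-19 / 1.602e-19
= 1.8578 eV

1.8578


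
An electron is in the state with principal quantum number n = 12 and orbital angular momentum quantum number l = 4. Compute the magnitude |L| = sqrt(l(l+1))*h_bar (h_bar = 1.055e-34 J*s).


L = sqrt(l*(l+1)) * h_bar
= sqrt(4 * 5) * 1.055e-34
= sqrt(20) * 1.055e-34
= 4.4721 * 1.055e-34
= 4.7181e-34 J*s

4.7181e-34


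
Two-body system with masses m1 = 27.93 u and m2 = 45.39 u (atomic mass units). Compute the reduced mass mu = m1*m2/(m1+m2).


mu = m1 * m2 / (m1 + m2)
= 27.93 * 45.39 / (27.93 + 45.39)
= 1267.7427 / 73.32
= 17.2905 u

17.2905


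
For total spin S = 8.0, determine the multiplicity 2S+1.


Spin multiplicity = 2S + 1
= 2 * 8.0 + 1
= 16.0 + 1
= 17

17


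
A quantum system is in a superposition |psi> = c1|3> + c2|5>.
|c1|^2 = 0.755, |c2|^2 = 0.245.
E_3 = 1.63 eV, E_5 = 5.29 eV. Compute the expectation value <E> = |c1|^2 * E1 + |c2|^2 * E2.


<E> = |c1|^2 * E1 + |c2|^2 * E2
= 0.755 * 1.63 + 0.245 * 5.29
= 1.2307 + 1.296
= 2.5267 eV

2.5267


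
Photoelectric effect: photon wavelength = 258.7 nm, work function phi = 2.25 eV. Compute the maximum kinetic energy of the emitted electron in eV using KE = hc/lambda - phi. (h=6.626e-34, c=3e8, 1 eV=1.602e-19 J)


E_photon = hc / lambda
= (6.626e-34)(3e8) / (258.7e-9)
= 7.6838e-19 J
= 4.7964 eV
KE = E_photon - phi
= 4.7964 - 2.25
= 2.5464 eV

2.5464


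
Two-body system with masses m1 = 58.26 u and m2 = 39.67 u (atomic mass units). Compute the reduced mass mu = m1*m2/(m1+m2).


mu = m1 * m2 / (m1 + m2)
= 58.26 * 39.67 / (58.26 + 39.67)
= 2311.1742 / 97.93
= 23.6003 u

23.6003


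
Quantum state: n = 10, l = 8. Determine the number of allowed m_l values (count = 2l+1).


m_l ranges from -l to +l in integer steps
So m_l goes from -8 to +8
Count = 2l + 1 = 2*8 + 1
= 17

17


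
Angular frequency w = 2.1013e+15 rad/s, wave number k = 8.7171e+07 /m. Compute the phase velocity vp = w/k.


vp = w / k
= 2.1013e+15 / 8.7171e+07
= 2.4105e+07 m/s

2.4105e+07


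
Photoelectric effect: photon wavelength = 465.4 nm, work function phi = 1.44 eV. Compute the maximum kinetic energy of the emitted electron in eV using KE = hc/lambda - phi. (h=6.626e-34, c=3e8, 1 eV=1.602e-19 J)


E_photon = hc / lambda
= (6.626e-34)(3e8) / (465.4e-9)
= 4.2712e-19 J
= 2.6661 eV
KE = E_photon - phi
= 2.6661 - 1.44
= 1.2261 eV

1.2261


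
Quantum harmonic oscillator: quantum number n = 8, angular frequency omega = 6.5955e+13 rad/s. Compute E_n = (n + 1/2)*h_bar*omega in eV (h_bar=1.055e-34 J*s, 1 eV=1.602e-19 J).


E = (n + 1/2) * h_bar * omega
= (8 + 0.5) * 1.055e-34 * 6.5955e+13
= 8.5 * 6.9583e-21
= 5.9145e-20 J
= 0.3692 eV

0.3692


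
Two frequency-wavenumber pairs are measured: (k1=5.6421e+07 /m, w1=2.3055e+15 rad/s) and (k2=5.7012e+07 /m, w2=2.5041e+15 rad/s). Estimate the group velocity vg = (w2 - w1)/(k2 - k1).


vg = (w2 - w1) / (k2 - k1)
= (2.5041e+15 - 2.3055e+15) / (5.7012e+07 - 5.6421e+07)
= 1.9860e+14 / 5.9100e+05
= 3.3604e+08 m/s

3.3604e+08


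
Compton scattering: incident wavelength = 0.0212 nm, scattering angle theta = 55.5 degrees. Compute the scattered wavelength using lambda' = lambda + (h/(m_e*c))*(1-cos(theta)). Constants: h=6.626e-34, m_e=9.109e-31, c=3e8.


Compton wavelength: h/(m_e*c) = 2.4247e-12 m
d_lambda = 2.4247e-12 * (1 - cos(55.5 deg))
= 2.4247e-12 * 0.433594
= 1.0513e-12 m = 0.001051 nm
lambda' = 0.0212 + 0.001051
= 0.022251 nm

0.022251


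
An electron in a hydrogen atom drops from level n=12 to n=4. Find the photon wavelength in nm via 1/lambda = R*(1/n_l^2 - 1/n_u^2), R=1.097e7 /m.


1/lambda = R * (1/n_l^2 - 1/n_u^2)
= 1.097e7 * (1/4^2 - 1/12^2)
= 1.097e7 * (0.0625 - 0.006944)
= 1.097e7 * 0.055556
= 6.0944e+05 /m
lambda = 1 / 6.0944e+05 = 1640.8387 nm

1640.8387


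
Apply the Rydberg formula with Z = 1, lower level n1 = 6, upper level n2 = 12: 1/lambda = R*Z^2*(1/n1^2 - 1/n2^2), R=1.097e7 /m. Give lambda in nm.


1/lambda = R * Z^2 * (1/n1^2 - 1/n2^2)
= 1.097e7 * 1^2 * (1/6^2 - 1/12^2)
= 1.097e7 * 1 * (0.027778 - 0.006944)
= 2.2854e+05 /m
lambda = 1 / 2.2854e+05
= 4375.5697 nm

4375.5697


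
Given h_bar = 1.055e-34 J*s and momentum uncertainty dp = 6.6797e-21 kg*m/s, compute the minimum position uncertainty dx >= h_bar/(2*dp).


dx = h_bar / (2 * dp)
= 1.055e-34 / (2 * 6.6797e-21)
= 1.055e-34 / 1.3359e-20
= 7.8971e-15 m

7.8971e-15


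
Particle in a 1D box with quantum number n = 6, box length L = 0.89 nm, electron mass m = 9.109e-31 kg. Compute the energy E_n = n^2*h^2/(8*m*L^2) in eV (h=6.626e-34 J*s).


E = n^2 * h^2 / (8 * m * L^2)
= 6^2 * (6.626e-34)^2 / (8 * 9.109e-31 * (0.89e-9)^2)
= 36 * 4.3904e-67 / (8 * 9.109e-31 * 7.9210e-19)
= 2.7382e-18 J
= 17.0924 eV

17.0924


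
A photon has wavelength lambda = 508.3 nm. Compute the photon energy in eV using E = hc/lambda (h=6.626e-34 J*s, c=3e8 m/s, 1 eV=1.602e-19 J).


E = hc / lambda
= (6.626e-34)(3e8) / (508.3e-9)
= 1.9878e-25 / 5.0830e-07
= 3.9107e-19 J
Converting to eV: 3.9107e-19 / 1.602e-19
= 2.4411 eV

2.4411


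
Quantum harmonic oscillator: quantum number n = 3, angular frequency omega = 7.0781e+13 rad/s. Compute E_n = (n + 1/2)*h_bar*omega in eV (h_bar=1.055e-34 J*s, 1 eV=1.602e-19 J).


E = (n + 1/2) * h_bar * omega
= (3 + 0.5) * 1.055e-34 * 7.0781e+13
= 3.5 * 7.4674e-21
= 2.6136e-20 J
= 0.1631 eV

0.1631


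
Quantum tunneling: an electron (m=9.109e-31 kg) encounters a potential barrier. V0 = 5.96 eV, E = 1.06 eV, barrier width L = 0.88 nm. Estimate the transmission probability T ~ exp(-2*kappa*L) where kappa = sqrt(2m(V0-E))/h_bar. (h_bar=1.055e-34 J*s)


V0 - E = 4.9 eV = 7.8498e-19 J
kappa = sqrt(2 * m * (V0-E)) / h_bar
= sqrt(2 * 9.109e-31 * 7.8498e-19) / 1.055e-34
= 1.1335e+10 /m
2*kappa*L = 2 * 1.1335e+10 * 0.88e-9
= 19.9499
T = exp(-19.9499) = 2.167135e-09

2.167135e-09


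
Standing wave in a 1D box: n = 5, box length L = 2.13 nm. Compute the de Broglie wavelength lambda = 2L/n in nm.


lambda = 2L / n
= 2 * 2.13 / 5
= 4.26 / 5
= 0.852 nm

0.852


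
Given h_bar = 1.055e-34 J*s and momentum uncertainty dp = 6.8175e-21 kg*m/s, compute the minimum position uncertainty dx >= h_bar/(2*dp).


dx = h_bar / (2 * dp)
= 1.055e-34 / (2 * 6.8175e-21)
= 1.055e-34 / 1.3635e-20
= 7.7374e-15 m

7.7374e-15


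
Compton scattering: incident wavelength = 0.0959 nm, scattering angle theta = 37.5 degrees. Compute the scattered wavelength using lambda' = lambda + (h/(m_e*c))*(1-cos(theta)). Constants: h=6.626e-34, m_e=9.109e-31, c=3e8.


Compton wavelength: h/(m_e*c) = 2.4247e-12 m
d_lambda = 2.4247e-12 * (1 - cos(37.5 deg))
= 2.4247e-12 * 0.206647
= 5.0106e-13 m = 0.000501 nm
lambda' = 0.0959 + 0.000501
= 0.096401 nm

0.096401


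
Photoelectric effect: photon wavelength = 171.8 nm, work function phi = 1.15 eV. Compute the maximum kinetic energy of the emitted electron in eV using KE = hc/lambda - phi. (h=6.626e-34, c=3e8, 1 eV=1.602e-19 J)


E_photon = hc / lambda
= (6.626e-34)(3e8) / (171.8e-9)
= 1.1570e-18 J
= 7.2225 eV
KE = E_photon - phi
= 7.2225 - 1.15
= 6.0725 eV

6.0725


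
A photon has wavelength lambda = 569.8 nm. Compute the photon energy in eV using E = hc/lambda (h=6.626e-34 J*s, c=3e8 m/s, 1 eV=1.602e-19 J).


E = hc / lambda
= (6.626e-34)(3e8) / (569.8e-9)
= 1.9878e-25 / 5.6980e-07
= 3.4886e-19 J
Converting to eV: 3.4886e-19 / 1.602e-19
= 2.1776 eV

2.1776


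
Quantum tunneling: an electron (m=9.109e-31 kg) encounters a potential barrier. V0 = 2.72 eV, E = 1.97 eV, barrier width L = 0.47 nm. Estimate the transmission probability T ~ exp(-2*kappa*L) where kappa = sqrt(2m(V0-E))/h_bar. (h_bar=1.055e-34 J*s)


V0 - E = 0.75 eV = 1.2015e-19 J
kappa = sqrt(2 * m * (V0-E)) / h_bar
= sqrt(2 * 9.109e-31 * 1.2015e-19) / 1.055e-34
= 4.4347e+09 /m
2*kappa*L = 2 * 4.4347e+09 * 0.47e-9
= 4.1686
T = exp(-4.1686) = 1.547429e-02

1.547429e-02


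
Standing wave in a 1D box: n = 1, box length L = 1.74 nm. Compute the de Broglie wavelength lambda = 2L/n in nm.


lambda = 2L / n
= 2 * 1.74 / 1
= 3.48 / 1
= 3.48 nm

3.48


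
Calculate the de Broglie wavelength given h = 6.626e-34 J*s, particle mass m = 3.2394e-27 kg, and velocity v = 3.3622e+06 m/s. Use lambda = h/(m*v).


lambda = h / (m * v)
= 6.626e-34 / (3.2394e-27 * 3.3622e+06)
= 6.626e-34 / 1.0892e-20
= 6.0836e-14 m

6.0836e-14


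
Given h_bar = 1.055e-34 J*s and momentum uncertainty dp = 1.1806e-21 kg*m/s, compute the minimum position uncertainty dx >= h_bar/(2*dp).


dx = h_bar / (2 * dp)
= 1.055e-34 / (2 * 1.1806e-21)
= 1.055e-34 / 2.3612e-21
= 4.4681e-14 m

4.4681e-14


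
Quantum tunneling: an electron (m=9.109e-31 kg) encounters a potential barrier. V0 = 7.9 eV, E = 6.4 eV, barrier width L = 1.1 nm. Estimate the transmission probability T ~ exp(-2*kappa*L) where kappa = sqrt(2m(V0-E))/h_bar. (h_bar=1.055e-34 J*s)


V0 - E = 1.5 eV = 2.4030e-19 J
kappa = sqrt(2 * m * (V0-E)) / h_bar
= sqrt(2 * 9.109e-31 * 2.4030e-19) / 1.055e-34
= 6.2715e+09 /m
2*kappa*L = 2 * 6.2715e+09 * 1.1e-9
= 13.7974
T = exp(-13.7974) = 1.018269e-06

1.018269e-06


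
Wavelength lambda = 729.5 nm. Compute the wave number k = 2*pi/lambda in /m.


k = 2 * pi / lambda
= 6.2832 / (729.5e-9)
= 6.2832 / 7.2950e-07
= 8.6130e+06 /m

8.6130e+06


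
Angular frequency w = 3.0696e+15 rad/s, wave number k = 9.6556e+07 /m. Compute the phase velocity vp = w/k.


vp = w / k
= 3.0696e+15 / 9.6556e+07
= 3.1791e+07 m/s

3.1791e+07


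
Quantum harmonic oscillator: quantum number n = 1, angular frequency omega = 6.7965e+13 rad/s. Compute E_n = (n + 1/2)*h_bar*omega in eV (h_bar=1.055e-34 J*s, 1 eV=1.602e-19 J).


E = (n + 1/2) * h_bar * omega
= (1 + 0.5) * 1.055e-34 * 6.7965e+13
= 1.5 * 7.1703e-21
= 1.0755e-20 J
= 0.0671 eV

0.0671


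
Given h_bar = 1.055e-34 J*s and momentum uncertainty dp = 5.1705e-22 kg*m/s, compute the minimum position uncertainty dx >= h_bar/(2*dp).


dx = h_bar / (2 * dp)
= 1.055e-34 / (2 * 5.1705e-22)
= 1.055e-34 / 1.0341e-21
= 1.0202e-13 m

1.0202e-13


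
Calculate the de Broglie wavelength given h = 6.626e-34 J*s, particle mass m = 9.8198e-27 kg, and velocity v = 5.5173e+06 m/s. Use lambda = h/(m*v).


lambda = h / (m * v)
= 6.626e-34 / (9.8198e-27 * 5.5173e+06)
= 6.626e-34 / 5.4179e-20
= 1.2230e-14 m

1.2230e-14


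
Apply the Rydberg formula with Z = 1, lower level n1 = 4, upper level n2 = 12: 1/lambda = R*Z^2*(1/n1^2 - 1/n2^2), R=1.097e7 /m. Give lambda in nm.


1/lambda = R * Z^2 * (1/n1^2 - 1/n2^2)
= 1.097e7 * 1^2 * (1/4^2 - 1/12^2)
= 1.097e7 * 1 * (0.0625 - 0.006944)
= 6.0944e+05 /m
lambda = 1 / 6.0944e+05
= 1640.8387 nm

1640.8387


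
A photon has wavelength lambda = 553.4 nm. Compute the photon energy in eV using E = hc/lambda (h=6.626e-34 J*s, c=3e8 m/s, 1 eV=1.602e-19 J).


E = hc / lambda
= (6.626e-34)(3e8) / (553.4e-9)
= 1.9878e-25 / 5.5340e-07
= 3.5920e-19 J
Converting to eV: 3.5920e-19 / 1.602e-19
= 2.2422 eV

2.2422


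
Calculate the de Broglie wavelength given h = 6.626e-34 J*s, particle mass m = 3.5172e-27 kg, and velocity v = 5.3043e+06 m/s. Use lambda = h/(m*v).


lambda = h / (m * v)
= 6.626e-34 / (3.5172e-27 * 5.3043e+06)
= 6.626e-34 / 1.8656e-20
= 3.5516e-14 m

3.5516e-14


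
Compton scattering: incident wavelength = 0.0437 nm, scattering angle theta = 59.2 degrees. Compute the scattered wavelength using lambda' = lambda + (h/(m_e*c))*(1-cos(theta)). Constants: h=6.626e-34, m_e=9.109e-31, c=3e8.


Compton wavelength: h/(m_e*c) = 2.4247e-12 m
d_lambda = 2.4247e-12 * (1 - cos(59.2 deg))
= 2.4247e-12 * 0.487957
= 1.1832e-12 m = 0.001183 nm
lambda' = 0.0437 + 0.001183
= 0.044883 nm

0.044883


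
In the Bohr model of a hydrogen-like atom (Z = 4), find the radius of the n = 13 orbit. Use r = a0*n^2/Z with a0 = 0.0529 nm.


r = a0 * n^2 / Z
= 0.0529 * 13^2 / 4
= 0.0529 * 169 / 4
= 2.235 nm

2.235


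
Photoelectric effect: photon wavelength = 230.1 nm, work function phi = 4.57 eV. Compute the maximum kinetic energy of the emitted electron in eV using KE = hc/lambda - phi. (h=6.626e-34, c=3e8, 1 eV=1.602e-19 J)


E_photon = hc / lambda
= (6.626e-34)(3e8) / (230.1e-9)
= 8.6389e-19 J
= 5.3925 eV
KE = E_photon - phi
= 5.3925 - 4.57
= 0.8225 eV

0.8225


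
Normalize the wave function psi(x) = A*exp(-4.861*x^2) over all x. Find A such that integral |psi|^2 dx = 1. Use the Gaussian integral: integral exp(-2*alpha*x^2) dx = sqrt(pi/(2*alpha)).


integral |psi|^2 dx = A^2 * sqrt(pi/(2*alpha)) = 1
A^2 = sqrt(2*alpha/pi)
= sqrt(2 * 4.861 / pi)
= 1.75915
A = sqrt(1.75915)
= 1.3263

1.3263


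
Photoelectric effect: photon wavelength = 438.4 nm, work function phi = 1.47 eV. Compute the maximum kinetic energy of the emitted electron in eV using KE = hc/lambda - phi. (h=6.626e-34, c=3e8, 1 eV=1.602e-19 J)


E_photon = hc / lambda
= (6.626e-34)(3e8) / (438.4e-9)
= 4.5342e-19 J
= 2.8303 eV
KE = E_photon - phi
= 2.8303 - 1.47
= 1.3603 eV

1.3603


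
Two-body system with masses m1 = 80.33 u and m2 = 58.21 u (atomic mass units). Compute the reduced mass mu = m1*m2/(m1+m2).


mu = m1 * m2 / (m1 + m2)
= 80.33 * 58.21 / (80.33 + 58.21)
= 4676.0093 / 138.54
= 33.7521 u

33.7521


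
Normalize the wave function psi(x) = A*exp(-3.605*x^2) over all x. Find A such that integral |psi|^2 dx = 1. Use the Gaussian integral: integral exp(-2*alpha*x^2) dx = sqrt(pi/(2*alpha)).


integral |psi|^2 dx = A^2 * sqrt(pi/(2*alpha)) = 1
A^2 = sqrt(2*alpha/pi)
= sqrt(2 * 3.605 / pi)
= 1.51493
A = sqrt(1.51493)
= 1.2308

1.2308


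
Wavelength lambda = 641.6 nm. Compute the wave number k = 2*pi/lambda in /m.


k = 2 * pi / lambda
= 6.2832 / (641.6e-9)
= 6.2832 / 6.4160e-07
= 9.7930e+06 /m

9.7930e+06


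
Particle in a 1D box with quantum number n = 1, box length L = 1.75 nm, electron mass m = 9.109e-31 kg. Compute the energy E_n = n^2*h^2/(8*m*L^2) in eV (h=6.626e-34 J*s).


E = n^2 * h^2 / (8 * m * L^2)
= 1^2 * (6.626e-34)^2 / (8 * 9.109e-31 * (1.75e-9)^2)
= 1 * 4.3904e-67 / (8 * 9.109e-31 * 3.0625e-18)
= 1.9673e-20 J
= 0.1228 eV

0.1228


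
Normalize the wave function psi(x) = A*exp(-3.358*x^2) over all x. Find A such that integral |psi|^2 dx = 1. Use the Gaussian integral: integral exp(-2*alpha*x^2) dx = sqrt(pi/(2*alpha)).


integral |psi|^2 dx = A^2 * sqrt(pi/(2*alpha)) = 1
A^2 = sqrt(2*alpha/pi)
= sqrt(2 * 3.358 / pi)
= 1.462111
A = sqrt(1.462111)
= 1.2092

1.2092


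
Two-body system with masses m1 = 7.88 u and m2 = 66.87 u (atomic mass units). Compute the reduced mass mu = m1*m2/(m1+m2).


mu = m1 * m2 / (m1 + m2)
= 7.88 * 66.87 / (7.88 + 66.87)
= 526.9356 / 74.75
= 7.0493 u

7.0493


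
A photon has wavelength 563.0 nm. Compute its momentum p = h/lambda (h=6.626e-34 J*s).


p = h / lambda
= 6.626e-34 / (563.0e-9)
= 6.626e-34 / 5.6300e-07
= 1.1769e-27 kg*m/s

1.1769e-27


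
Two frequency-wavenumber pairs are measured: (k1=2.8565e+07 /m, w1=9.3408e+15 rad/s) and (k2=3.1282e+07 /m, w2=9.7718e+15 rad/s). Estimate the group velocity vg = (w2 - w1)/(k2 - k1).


vg = (w2 - w1) / (k2 - k1)
= (9.7718e+15 - 9.3408e+15) / (3.1282e+07 - 2.8565e+07)
= 4.3100e+14 / 2.7170e+06
= 1.5863e+08 m/s

1.5863e+08


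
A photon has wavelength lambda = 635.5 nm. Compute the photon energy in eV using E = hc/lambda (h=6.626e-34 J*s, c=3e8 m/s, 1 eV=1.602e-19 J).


E = hc / lambda
= (6.626e-34)(3e8) / (635.5e-9)
= 1.9878e-25 / 6.3550e-07
= 3.1279e-19 J
Converting to eV: 3.1279e-19 / 1.602e-19
= 1.9525 eV

1.9525


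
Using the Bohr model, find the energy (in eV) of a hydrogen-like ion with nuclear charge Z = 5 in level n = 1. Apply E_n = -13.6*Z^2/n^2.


E_n = -13.6 * Z^2 / n^2
= -13.6 * 5^2 / 1^2
= -13.6 * 25 / 1
= -340.0 eV

-340.0


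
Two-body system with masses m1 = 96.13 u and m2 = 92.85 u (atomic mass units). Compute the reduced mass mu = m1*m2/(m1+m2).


mu = m1 * m2 / (m1 + m2)
= 96.13 * 92.85 / (96.13 + 92.85)
= 8925.6705 / 188.98
= 47.2308 u

47.2308


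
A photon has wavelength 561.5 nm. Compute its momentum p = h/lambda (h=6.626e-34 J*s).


p = h / lambda
= 6.626e-34 / (561.5e-9)
= 6.626e-34 / 5.6150e-07
= 1.1801e-27 kg*m/s

1.1801e-27


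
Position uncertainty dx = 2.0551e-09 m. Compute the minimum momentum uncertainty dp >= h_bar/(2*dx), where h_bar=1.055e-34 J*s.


dp = h_bar / (2 * dx)
= 1.055e-34 / (2 * 2.0551e-09)
= 1.055e-34 / 4.1102e-09
= 2.5668e-26 kg*m/s

2.5668e-26


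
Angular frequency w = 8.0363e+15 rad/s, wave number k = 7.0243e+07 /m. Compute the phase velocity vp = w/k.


vp = w / k
= 8.0363e+15 / 7.0243e+07
= 1.1441e+08 m/s

1.1441e+08


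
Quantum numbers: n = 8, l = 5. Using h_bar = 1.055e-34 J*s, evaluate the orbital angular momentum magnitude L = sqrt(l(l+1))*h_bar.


L = sqrt(l*(l+1)) * h_bar
= sqrt(5 * 6) * 1.055e-34
= sqrt(30) * 1.055e-34
= 5.4772 * 1.055e-34
= 5.7785e-34 J*s

5.7785e-34


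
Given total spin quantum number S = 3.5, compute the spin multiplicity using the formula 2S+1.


Spin multiplicity = 2S + 1
= 2 * 3.5 + 1
= 7.0 + 1
= 8

8


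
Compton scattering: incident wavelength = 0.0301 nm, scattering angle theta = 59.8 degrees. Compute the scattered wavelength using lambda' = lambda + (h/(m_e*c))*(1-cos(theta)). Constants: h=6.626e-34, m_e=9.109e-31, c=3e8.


Compton wavelength: h/(m_e*c) = 2.4247e-12 m
d_lambda = 2.4247e-12 * (1 - cos(59.8 deg))
= 2.4247e-12 * 0.49698
= 1.2050e-12 m = 0.001205 nm
lambda' = 0.0301 + 0.001205
= 0.031305 nm

0.031305


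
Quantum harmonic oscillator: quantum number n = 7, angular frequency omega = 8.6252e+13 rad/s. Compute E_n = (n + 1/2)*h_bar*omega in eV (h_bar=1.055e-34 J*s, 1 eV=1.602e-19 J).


E = (n + 1/2) * h_bar * omega
= (7 + 0.5) * 1.055e-34 * 8.6252e+13
= 7.5 * 9.0996e-21
= 6.8247e-20 J
= 0.426 eV

0.426


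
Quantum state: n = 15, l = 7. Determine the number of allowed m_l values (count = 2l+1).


m_l ranges from -l to +l in integer steps
So m_l goes from -7 to +7
Count = 2l + 1 = 2*7 + 1
= 15

15


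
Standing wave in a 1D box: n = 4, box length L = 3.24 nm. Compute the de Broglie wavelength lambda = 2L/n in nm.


lambda = 2L / n
= 2 * 3.24 / 4
= 6.48 / 4
= 1.62 nm

1.62


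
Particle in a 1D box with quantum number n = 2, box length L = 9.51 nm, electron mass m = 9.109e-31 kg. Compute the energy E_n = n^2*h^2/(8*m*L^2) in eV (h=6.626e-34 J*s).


E = n^2 * h^2 / (8 * m * L^2)
= 2^2 * (6.626e-34)^2 / (8 * 9.109e-31 * (9.51e-9)^2)
= 4 * 4.3904e-67 / (8 * 9.109e-31 * 9.0440e-17)
= 2.6647e-21 J
= 0.0166 eV

0.0166


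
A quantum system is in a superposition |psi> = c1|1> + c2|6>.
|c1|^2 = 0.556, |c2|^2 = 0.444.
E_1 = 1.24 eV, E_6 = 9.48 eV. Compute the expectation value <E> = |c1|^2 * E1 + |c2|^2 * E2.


<E> = |c1|^2 * E1 + |c2|^2 * E2
= 0.556 * 1.24 + 0.444 * 9.48
= 0.6894 + 4.2091
= 4.8986 eV

4.8986


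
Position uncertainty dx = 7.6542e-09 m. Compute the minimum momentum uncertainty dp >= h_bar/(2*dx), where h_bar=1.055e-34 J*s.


dp = h_bar / (2 * dx)
= 1.055e-34 / (2 * 7.6542e-09)
= 1.055e-34 / 1.5308e-08
= 6.8916e-27 kg*m/s

6.8916e-27


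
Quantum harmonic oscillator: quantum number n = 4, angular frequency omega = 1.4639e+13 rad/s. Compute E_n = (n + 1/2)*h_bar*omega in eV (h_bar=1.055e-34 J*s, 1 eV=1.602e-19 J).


E = (n + 1/2) * h_bar * omega
= (4 + 0.5) * 1.055e-34 * 1.4639e+13
= 4.5 * 1.5444e-21
= 6.9499e-21 J
= 0.0434 eV

0.0434


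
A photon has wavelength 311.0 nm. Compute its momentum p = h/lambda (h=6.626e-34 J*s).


p = h / lambda
= 6.626e-34 / (311.0e-9)
= 6.626e-34 / 3.1100e-07
= 2.1305e-27 kg*m/s

2.1305e-27


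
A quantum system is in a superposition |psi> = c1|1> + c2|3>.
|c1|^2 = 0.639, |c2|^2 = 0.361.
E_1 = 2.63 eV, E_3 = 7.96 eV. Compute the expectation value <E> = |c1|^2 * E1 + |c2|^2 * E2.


<E> = |c1|^2 * E1 + |c2|^2 * E2
= 0.639 * 2.63 + 0.361 * 7.96
= 1.6806 + 2.8736
= 4.5541 eV

4.5541


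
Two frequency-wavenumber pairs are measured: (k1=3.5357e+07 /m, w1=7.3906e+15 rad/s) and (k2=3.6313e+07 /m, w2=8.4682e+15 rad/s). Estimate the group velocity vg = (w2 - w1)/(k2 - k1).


vg = (w2 - w1) / (k2 - k1)
= (8.4682e+15 - 7.3906e+15) / (3.6313e+07 - 3.5357e+07)
= 1.0776e+15 / 9.5600e+05
= 1.1272e+09 m/s

1.1272e+09


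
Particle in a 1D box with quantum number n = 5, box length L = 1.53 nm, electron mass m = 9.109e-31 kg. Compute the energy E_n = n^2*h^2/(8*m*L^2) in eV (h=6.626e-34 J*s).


E = n^2 * h^2 / (8 * m * L^2)
= 5^2 * (6.626e-34)^2 / (8 * 9.109e-31 * (1.53e-9)^2)
= 25 * 4.3904e-67 / (8 * 9.109e-31 * 2.3409e-18)
= 6.4343e-19 J
= 4.0164 eV

4.0164


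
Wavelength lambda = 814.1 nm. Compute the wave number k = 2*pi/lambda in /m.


k = 2 * pi / lambda
= 6.2832 / (814.1e-9)
= 6.2832 / 8.1410e-07
= 7.7180e+06 /m

7.7180e+06


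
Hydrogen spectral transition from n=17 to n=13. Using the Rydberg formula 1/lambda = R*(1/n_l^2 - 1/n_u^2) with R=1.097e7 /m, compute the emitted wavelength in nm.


1/lambda = R * (1/n_l^2 - 1/n_u^2)
= 1.097e7 * (1/13^2 - 1/17^2)
= 1.097e7 * (0.005917 - 0.00346)
= 1.097e7 * 0.002457
= 2.6953e+04 /m
lambda = 1 / 2.6953e+04 = 37101.9447 nm

37101.9447


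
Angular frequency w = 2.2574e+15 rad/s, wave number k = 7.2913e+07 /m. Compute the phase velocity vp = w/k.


vp = w / k
= 2.2574e+15 / 7.2913e+07
= 3.0960e+07 m/s

3.0960e+07


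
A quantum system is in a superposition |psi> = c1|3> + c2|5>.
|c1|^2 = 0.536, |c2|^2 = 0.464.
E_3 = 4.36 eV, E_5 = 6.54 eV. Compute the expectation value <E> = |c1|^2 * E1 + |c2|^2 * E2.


<E> = |c1|^2 * E1 + |c2|^2 * E2
= 0.536 * 4.36 + 0.464 * 6.54
= 2.337 + 3.0346
= 5.3715 eV

5.3715


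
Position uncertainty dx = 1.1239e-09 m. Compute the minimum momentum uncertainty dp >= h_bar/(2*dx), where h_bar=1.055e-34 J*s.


dp = h_bar / (2 * dx)
= 1.055e-34 / (2 * 1.1239e-09)
= 1.055e-34 / 2.2478e-09
= 4.6935e-26 kg*m/s

4.6935e-26


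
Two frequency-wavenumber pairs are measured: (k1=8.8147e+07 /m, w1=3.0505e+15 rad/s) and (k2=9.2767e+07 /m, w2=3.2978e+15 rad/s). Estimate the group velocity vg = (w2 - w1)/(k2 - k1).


vg = (w2 - w1) / (k2 - k1)
= (3.2978e+15 - 3.0505e+15) / (9.2767e+07 - 8.8147e+07)
= 2.4730e+14 / 4.6200e+06
= 5.3528e+07 m/s

5.3528e+07


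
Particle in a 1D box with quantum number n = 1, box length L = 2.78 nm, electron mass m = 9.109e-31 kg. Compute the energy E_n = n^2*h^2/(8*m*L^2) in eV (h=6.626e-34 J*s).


E = n^2 * h^2 / (8 * m * L^2)
= 1^2 * (6.626e-34)^2 / (8 * 9.109e-31 * (2.78e-9)^2)
= 1 * 4.3904e-67 / (8 * 9.109e-31 * 7.7284e-18)
= 7.7957e-21 J
= 0.0487 eV

0.0487


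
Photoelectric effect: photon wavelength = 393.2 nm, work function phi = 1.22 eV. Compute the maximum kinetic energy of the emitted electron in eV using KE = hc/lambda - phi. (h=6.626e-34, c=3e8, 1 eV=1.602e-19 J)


E_photon = hc / lambda
= (6.626e-34)(3e8) / (393.2e-9)
= 5.0554e-19 J
= 3.1557 eV
KE = E_photon - phi
= 3.1557 - 1.22
= 1.9357 eV

1.9357


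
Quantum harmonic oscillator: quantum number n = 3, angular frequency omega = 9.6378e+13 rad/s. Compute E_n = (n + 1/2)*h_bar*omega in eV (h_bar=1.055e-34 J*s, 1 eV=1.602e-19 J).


E = (n + 1/2) * h_bar * omega
= (3 + 0.5) * 1.055e-34 * 9.6378e+13
= 3.5 * 1.0168e-20
= 3.5588e-20 J
= 0.2221 eV

0.2221


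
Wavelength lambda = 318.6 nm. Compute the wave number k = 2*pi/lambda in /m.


k = 2 * pi / lambda
= 6.2832 / (318.6e-9)
= 6.2832 / 3.1860e-07
= 1.9721e+07 /m

1.9721e+07


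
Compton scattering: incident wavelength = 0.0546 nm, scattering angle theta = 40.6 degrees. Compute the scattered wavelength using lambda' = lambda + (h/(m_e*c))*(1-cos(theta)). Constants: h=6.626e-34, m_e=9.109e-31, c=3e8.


Compton wavelength: h/(m_e*c) = 2.4247e-12 m
d_lambda = 2.4247e-12 * (1 - cos(40.6 deg))
= 2.4247e-12 * 0.240729
= 5.8370e-13 m = 0.000584 nm
lambda' = 0.0546 + 0.000584
= 0.055184 nm

0.055184


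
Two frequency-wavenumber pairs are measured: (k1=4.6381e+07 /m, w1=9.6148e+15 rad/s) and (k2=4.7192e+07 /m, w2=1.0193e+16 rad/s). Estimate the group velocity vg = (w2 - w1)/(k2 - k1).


vg = (w2 - w1) / (k2 - k1)
= (1.0193e+16 - 9.6148e+15) / (4.7192e+07 - 4.6381e+07)
= 5.7820e+14 / 8.1100e+05
= 7.1295e+08 m/s

7.1295e+08
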